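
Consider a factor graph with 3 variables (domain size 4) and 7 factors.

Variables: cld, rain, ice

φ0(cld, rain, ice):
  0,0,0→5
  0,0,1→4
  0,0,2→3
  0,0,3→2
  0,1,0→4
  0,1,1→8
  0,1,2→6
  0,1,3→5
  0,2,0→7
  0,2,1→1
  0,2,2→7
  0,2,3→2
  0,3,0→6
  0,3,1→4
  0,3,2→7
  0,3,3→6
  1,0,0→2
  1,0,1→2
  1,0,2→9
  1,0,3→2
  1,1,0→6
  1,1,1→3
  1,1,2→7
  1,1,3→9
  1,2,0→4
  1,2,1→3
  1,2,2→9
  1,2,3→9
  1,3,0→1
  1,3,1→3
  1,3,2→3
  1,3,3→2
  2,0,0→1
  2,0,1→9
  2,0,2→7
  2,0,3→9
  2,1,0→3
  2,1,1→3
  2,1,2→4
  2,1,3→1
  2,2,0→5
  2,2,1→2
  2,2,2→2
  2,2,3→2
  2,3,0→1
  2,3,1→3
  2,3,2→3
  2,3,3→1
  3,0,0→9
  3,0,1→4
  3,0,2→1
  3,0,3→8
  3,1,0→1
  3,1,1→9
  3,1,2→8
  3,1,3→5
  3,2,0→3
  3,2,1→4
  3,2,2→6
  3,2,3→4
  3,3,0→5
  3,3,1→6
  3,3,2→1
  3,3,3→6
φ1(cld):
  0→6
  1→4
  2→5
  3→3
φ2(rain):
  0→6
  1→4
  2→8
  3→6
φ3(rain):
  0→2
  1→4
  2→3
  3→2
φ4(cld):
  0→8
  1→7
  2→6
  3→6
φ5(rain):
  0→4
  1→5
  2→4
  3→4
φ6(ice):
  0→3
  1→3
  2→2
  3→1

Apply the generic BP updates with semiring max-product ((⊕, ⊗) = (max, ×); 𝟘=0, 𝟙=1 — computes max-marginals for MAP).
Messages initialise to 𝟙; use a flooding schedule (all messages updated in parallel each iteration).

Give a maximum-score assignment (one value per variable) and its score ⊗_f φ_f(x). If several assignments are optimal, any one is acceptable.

assignment: (cld=0, rain=2, ice=0); score = 96768

init: all messages = 𝟙 over 4 values
r1 m[φ0→cld] = [8, 9, 9, 9]
r1 m[φ0→rain] = [9, 9, 9, 7]
r1 m[φ0→ice] = [9, 9, 9, 9]
r1 m[φ1→cld] = [6, 4, 5, 3]
r1 m[φ2→rain] = [6, 4, 8, 6]
r1 m[φ3→rain] = [2, 4, 3, 2]
r1 m[φ4→cld] = [8, 7, 6, 6]
r1 m[φ5→rain] = [4, 5, 4, 4]
r1 m[φ6→ice] = [3, 3, 2, 1]
r1 m[cld→φ0] = [1, 1, 1, 1]
r1 m[cld→φ1] = [1, 1, 1, 1]
r1 m[cld→φ4] = [1, 1, 1, 1]
r1 m[rain→φ0] = [1, 1, 1, 1]
r1 m[rain→φ2] = [1, 1, 1, 1]
r1 m[rain→φ3] = [1, 1, 1, 1]
r1 m[rain→φ5] = [1, 1, 1, 1]
r1 m[ice→φ0] = [1, 1, 1, 1]
r1 m[ice→φ6] = [1, 1, 1, 1]
r2 m[φ0→cld] = [8, 9, 9, 9]
r2 m[φ0→rain] = [9, 9, 9, 7]
r2 m[φ0→ice] = [9, 9, 9, 9]
r2 m[φ1→cld] = [6, 4, 5, 3]
r2 m[φ2→rain] = [6, 4, 8, 6]
r2 m[φ3→rain] = [2, 4, 3, 2]
r2 m[φ4→cld] = [8, 7, 6, 6]
r2 m[φ5→rain] = [4, 5, 4, 4]
r2 m[φ6→ice] = [3, 3, 2, 1]
r2 m[cld→φ0] = [48, 28, 30, 18]
r2 m[cld→φ1] = [64, 63, 54, 54]
r2 m[cld→φ4] = [48, 36, 45, 27]
r2 m[rain→φ0] = [48, 80, 96, 48]
r2 m[rain→φ2] = [72, 180, 108, 56]
r2 m[rain→φ3] = [216, 180, 288, 168]
r2 m[rain→φ5] = [108, 144, 216, 84]
r2 m[ice→φ0] = [3, 3, 2, 1]
r2 m[ice→φ6] = [9, 9, 9, 9]
r3 m[φ0→cld] = [2016, 1728, 1440, 2160]
r3 m[φ0→rain] = [810, 1152, 1008, 864]
r3 m[φ0→ice] = [32256, 30720, 32256, 24192]
r3 m[φ1→cld] = [6, 4, 5, 3]
r3 m[φ2→rain] = [6, 4, 8, 6]
r3 m[φ3→rain] = [2, 4, 3, 2]
r3 m[φ4→cld] = [8, 7, 6, 6]
r3 m[φ5→rain] = [4, 5, 4, 4]
r3 m[φ6→ice] = [3, 3, 2, 1]
r3 m[cld→φ0] = [48, 28, 30, 18]
r3 m[cld→φ1] = [64, 63, 54, 54]
r3 m[cld→φ4] = [48, 36, 45, 27]
r3 m[rain→φ0] = [48, 80, 96, 48]
r3 m[rain→φ2] = [72, 180, 108, 56]
r3 m[rain→φ3] = [216, 180, 288, 168]
r3 m[rain→φ5] = [108, 144, 216, 84]
r3 m[ice→φ0] = [3, 3, 2, 1]
r3 m[ice→φ6] = [9, 9, 9, 9]
r4 m[φ0→cld] = [2016, 1728, 1440, 2160]
r4 m[φ0→rain] = [810, 1152, 1008, 864]
r4 m[φ0→ice] = [32256, 30720, 32256, 24192]
r4 m[φ1→cld] = [6, 4, 5, 3]
r4 m[φ2→rain] = [6, 4, 8, 6]
r4 m[φ3→rain] = [2, 4, 3, 2]
r4 m[φ4→cld] = [8, 7, 6, 6]
r4 m[φ5→rain] = [4, 5, 4, 4]
r4 m[φ6→ice] = [3, 3, 2, 1]
r4 m[cld→φ0] = [48, 28, 30, 18]
r4 m[cld→φ1] = [16128, 12096, 8640, 12960]
r4 m[cld→φ4] = [12096, 6912, 7200, 6480]
r4 m[rain→φ0] = [48, 80, 96, 48]
r4 m[rain→φ2] = [6480, 23040, 12096, 6912]
r4 m[rain→φ3] = [19440, 23040, 32256, 20736]
r4 m[rain→φ5] = [9720, 18432, 24192, 10368]
r4 m[ice→φ0] = [3, 3, 2, 1]
r4 m[ice→φ6] = [32256, 30720, 32256, 24192]
r5 m[φ0→cld] = [2016, 1728, 1440, 2160]
r5 m[φ0→rain] = [810, 1152, 1008, 864]
r5 m[φ0→ice] = [32256, 30720, 32256, 24192]
r5 m[φ1→cld] = [6, 4, 5, 3]
r5 m[φ2→rain] = [6, 4, 8, 6]
r5 m[φ3→rain] = [2, 4, 3, 2]
r5 m[φ4→cld] = [8, 7, 6, 6]
r5 m[φ5→rain] = [4, 5, 4, 4]
r5 m[φ6→ice] = [3, 3, 2, 1]
r5 m[cld→φ0] = [48, 28, 30, 18]
r5 m[cld→φ1] = [16128, 12096, 8640, 12960]
r5 m[cld→φ4] = [12096, 6912, 7200, 6480]
r5 m[rain→φ0] = [48, 80, 96, 48]
r5 m[rain→φ2] = [6480, 23040, 12096, 6912]
r5 m[rain→φ3] = [19440, 23040, 32256, 20736]
r5 m[rain→φ5] = [9720, 18432, 24192, 10368]
r5 m[ice→φ0] = [3, 3, 2, 1]
r5 m[ice→φ6] = [32256, 30720, 32256, 24192]
fixed point reached at round 5
traceback from cld: (cld=0, rain=2, ice=0), score=96768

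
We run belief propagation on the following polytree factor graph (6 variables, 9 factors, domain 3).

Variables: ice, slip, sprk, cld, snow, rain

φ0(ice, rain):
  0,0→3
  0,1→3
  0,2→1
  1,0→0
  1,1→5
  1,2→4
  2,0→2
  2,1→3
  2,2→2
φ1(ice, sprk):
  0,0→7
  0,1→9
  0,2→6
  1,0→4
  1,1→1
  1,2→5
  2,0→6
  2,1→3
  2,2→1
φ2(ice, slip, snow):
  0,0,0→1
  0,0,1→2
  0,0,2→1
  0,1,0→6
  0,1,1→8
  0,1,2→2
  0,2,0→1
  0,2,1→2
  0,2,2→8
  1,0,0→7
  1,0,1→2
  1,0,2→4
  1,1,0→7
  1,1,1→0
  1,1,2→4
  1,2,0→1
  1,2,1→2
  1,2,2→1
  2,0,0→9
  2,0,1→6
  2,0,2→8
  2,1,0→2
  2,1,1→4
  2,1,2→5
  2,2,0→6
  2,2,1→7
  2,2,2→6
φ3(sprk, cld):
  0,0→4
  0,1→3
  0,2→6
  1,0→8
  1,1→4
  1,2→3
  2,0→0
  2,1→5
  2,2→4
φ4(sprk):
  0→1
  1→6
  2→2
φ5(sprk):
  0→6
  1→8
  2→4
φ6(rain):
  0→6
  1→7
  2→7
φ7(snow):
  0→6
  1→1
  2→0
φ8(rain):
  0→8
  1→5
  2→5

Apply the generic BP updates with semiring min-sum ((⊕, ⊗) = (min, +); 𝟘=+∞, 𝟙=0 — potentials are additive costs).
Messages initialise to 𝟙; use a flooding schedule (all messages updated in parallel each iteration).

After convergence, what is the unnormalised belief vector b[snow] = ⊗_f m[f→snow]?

b[snow] = [29, 26, 26]

init: all messages = 𝟙 over 3 values
r1 m[φ0→ice] = [1, 0, 2]
r1 m[φ0→rain] = [0, 3, 1]
r1 m[φ1→ice] = [6, 1, 1]
r1 m[φ1→sprk] = [4, 1, 1]
r1 m[φ2→ice] = [1, 0, 2]
r1 m[φ2→slip] = [1, 0, 1]
r1 m[φ2→snow] = [1, 0, 1]
r1 m[φ3→sprk] = [3, 3, 0]
r1 m[φ3→cld] = [0, 3, 3]
r1 m[φ4→sprk] = [1, 6, 2]
r1 m[φ5→sprk] = [6, 8, 4]
r1 m[φ6→rain] = [6, 7, 7]
r1 m[φ7→snow] = [6, 1, 0]
r1 m[φ8→rain] = [8, 5, 5]
r1 m[ice→φ0] = [0, 0, 0]
r1 m[ice→φ1] = [0, 0, 0]
r1 m[ice→φ2] = [0, 0, 0]
r1 m[slip→φ2] = [0, 0, 0]
r1 m[sprk→φ1] = [0, 0, 0]
r1 m[sprk→φ3] = [0, 0, 0]
r1 m[sprk→φ4] = [0, 0, 0]
r1 m[sprk→φ5] = [0, 0, 0]
r1 m[cld→φ3] = [0, 0, 0]
r1 m[snow→φ2] = [0, 0, 0]
r1 m[snow→φ7] = [0, 0, 0]
r1 m[rain→φ0] = [0, 0, 0]
r1 m[rain→φ6] = [0, 0, 0]
r1 m[rain→φ8] = [0, 0, 0]
r2 m[φ0→ice] = [1, 0, 2]
r2 m[φ0→rain] = [0, 3, 1]
r2 m[φ1→ice] = [6, 1, 1]
r2 m[φ1→sprk] = [4, 1, 1]
r2 m[φ2→ice] = [1, 0, 2]
r2 m[φ2→slip] = [1, 0, 1]
r2 m[φ2→snow] = [1, 0, 1]
r2 m[φ3→sprk] = [3, 3, 0]
r2 m[φ3→cld] = [0, 3, 3]
r2 m[φ4→sprk] = [1, 6, 2]
r2 m[φ5→sprk] = [6, 8, 4]
r2 m[φ6→rain] = [6, 7, 7]
r2 m[φ7→snow] = [6, 1, 0]
r2 m[φ8→rain] = [8, 5, 5]
r2 m[ice→φ0] = [7, 1, 3]
r2 m[ice→φ1] = [2, 0, 4]
r2 m[ice→φ2] = [7, 1, 3]
r2 m[slip→φ2] = [0, 0, 0]
r2 m[sprk→φ1] = [10, 17, 6]
r2 m[sprk→φ3] = [11, 15, 7]
r2 m[sprk→φ4] = [13, 12, 5]
r2 m[sprk→φ5] = [8, 10, 3]
r2 m[cld→φ3] = [0, 0, 0]
r2 m[snow→φ2] = [6, 1, 0]
r2 m[snow→φ7] = [1, 0, 1]
r2 m[rain→φ0] = [14, 12, 12]
r2 m[rain→φ6] = [8, 8, 6]
r2 m[rain→φ8] = [6, 10, 8]
r3 m[φ0→ice] = [13, 14, 14]
r3 m[φ0→rain] = [1, 6, 5]
r3 m[φ1→ice] = [12, 11, 7]
r3 m[φ1→sprk] = [4, 1, 5]
r3 m[φ2→ice] = [1, 1, 5]
r3 m[φ2→slip] = [4, 2, 2]
r3 m[φ2→snow] = [2, 1, 2]
r3 m[φ3→sprk] = [3, 3, 0]
r3 m[φ3→cld] = [7, 12, 11]
r3 m[φ4→sprk] = [1, 6, 2]
r3 m[φ5→sprk] = [6, 8, 4]
r3 m[φ6→rain] = [6, 7, 7]
r3 m[φ7→snow] = [6, 1, 0]
r3 m[φ8→rain] = [8, 5, 5]
r3 m[ice→φ0] = [7, 1, 3]
r3 m[ice→φ1] = [2, 0, 4]
r3 m[ice→φ2] = [7, 1, 3]
r3 m[slip→φ2] = [0, 0, 0]
r3 m[sprk→φ1] = [10, 17, 6]
r3 m[sprk→φ3] = [11, 15, 7]
r3 m[sprk→φ4] = [13, 12, 5]
r3 m[sprk→φ5] = [8, 10, 3]
r3 m[cld→φ3] = [0, 0, 0]
r3 m[snow→φ2] = [6, 1, 0]
r3 m[snow→φ7] = [1, 0, 1]
r3 m[rain→φ0] = [14, 12, 12]
r3 m[rain→φ6] = [8, 8, 6]
r3 m[rain→φ8] = [6, 10, 8]
r4 m[φ0→ice] = [13, 14, 14]
r4 m[φ0→rain] = [1, 6, 5]
r4 m[φ1→ice] = [12, 11, 7]
r4 m[φ1→sprk] = [4, 1, 5]
r4 m[φ2→ice] = [1, 1, 5]
r4 m[φ2→slip] = [4, 2, 2]
r4 m[φ2→snow] = [2, 1, 2]
r4 m[φ3→sprk] = [3, 3, 0]
r4 m[φ3→cld] = [7, 12, 11]
r4 m[φ4→sprk] = [1, 6, 2]
r4 m[φ5→sprk] = [6, 8, 4]
r4 m[φ6→rain] = [6, 7, 7]
r4 m[φ7→snow] = [6, 1, 0]
r4 m[φ8→rain] = [8, 5, 5]
r4 m[ice→φ0] = [13, 12, 12]
r4 m[ice→φ1] = [14, 15, 19]
r4 m[ice→φ2] = [25, 25, 21]
r4 m[slip→φ2] = [0, 0, 0]
r4 m[sprk→φ1] = [10, 17, 6]
r4 m[sprk→φ3] = [11, 15, 11]
r4 m[sprk→φ4] = [13, 12, 9]
r4 m[sprk→φ5] = [8, 10, 7]
r4 m[cld→φ3] = [0, 0, 0]
r4 m[snow→φ2] = [6, 1, 0]
r4 m[snow→φ7] = [2, 1, 2]
r4 m[rain→φ0] = [14, 12, 12]
r4 m[rain→φ6] = [9, 11, 10]
r4 m[rain→φ8] = [7, 13, 12]
r5 m[φ0→ice] = [13, 14, 14]
r5 m[φ0→rain] = [12, 15, 14]
r5 m[φ1→ice] = [12, 11, 7]
r5 m[φ1→sprk] = [19, 16, 20]
r5 m[φ2→ice] = [1, 1, 5]
r5 m[φ2→slip] = [26, 26, 26]
r5 m[φ2→snow] = [23, 25, 26]
r5 m[φ3→sprk] = [3, 3, 0]
r5 m[φ3→cld] = [11, 14, 15]
r5 m[φ4→sprk] = [1, 6, 2]
r5 m[φ5→sprk] = [6, 8, 4]
r5 m[φ6→rain] = [6, 7, 7]
r5 m[φ7→snow] = [6, 1, 0]
r5 m[φ8→rain] = [8, 5, 5]
r5 m[ice→φ0] = [13, 12, 12]
r5 m[ice→φ1] = [14, 15, 19]
r5 m[ice→φ2] = [25, 25, 21]
r5 m[slip→φ2] = [0, 0, 0]
r5 m[sprk→φ1] = [10, 17, 6]
r5 m[sprk→φ3] = [11, 15, 11]
r5 m[sprk→φ4] = [13, 12, 9]
r5 m[sprk→φ5] = [8, 10, 7]
r5 m[cld→φ3] = [0, 0, 0]
r5 m[snow→φ2] = [6, 1, 0]
r5 m[snow→φ7] = [2, 1, 2]
r5 m[rain→φ0] = [14, 12, 12]
r5 m[rain→φ6] = [9, 11, 10]
r5 m[rain→φ8] = [7, 13, 12]
r6 m[φ0→ice] = [13, 14, 14]
r6 m[φ0→rain] = [12, 15, 14]
r6 m[φ1→ice] = [12, 11, 7]
r6 m[φ1→sprk] = [19, 16, 20]
r6 m[φ2→ice] = [1, 1, 5]
r6 m[φ2→slip] = [26, 26, 26]
r6 m[φ2→snow] = [23, 25, 26]
r6 m[φ3→sprk] = [3, 3, 0]
r6 m[φ3→cld] = [11, 14, 15]
r6 m[φ4→sprk] = [1, 6, 2]
r6 m[φ5→sprk] = [6, 8, 4]
r6 m[φ6→rain] = [6, 7, 7]
r6 m[φ7→snow] = [6, 1, 0]
r6 m[φ8→rain] = [8, 5, 5]
r6 m[ice→φ0] = [13, 12, 12]
r6 m[ice→φ1] = [14, 15, 19]
r6 m[ice→φ2] = [25, 25, 21]
r6 m[slip→φ2] = [0, 0, 0]
r6 m[sprk→φ1] = [10, 17, 6]
r6 m[sprk→φ3] = [26, 30, 26]
r6 m[sprk→φ4] = [28, 27, 24]
r6 m[sprk→φ5] = [23, 25, 22]
r6 m[cld→φ3] = [0, 0, 0]
r6 m[snow→φ2] = [6, 1, 0]
r6 m[snow→φ7] = [23, 25, 26]
r6 m[rain→φ0] = [14, 12, 12]
r6 m[rain→φ6] = [20, 20, 19]
r6 m[rain→φ8] = [18, 22, 21]
r7 m[φ0→ice] = [13, 14, 14]
r7 m[φ0→rain] = [12, 15, 14]
r7 m[φ1→ice] = [12, 11, 7]
r7 m[φ1→sprk] = [19, 16, 20]
r7 m[φ2→ice] = [1, 1, 5]
r7 m[φ2→slip] = [26, 26, 26]
r7 m[φ2→snow] = [23, 25, 26]
r7 m[φ3→sprk] = [3, 3, 0]
r7 m[φ3→cld] = [26, 29, 30]
r7 m[φ4→sprk] = [1, 6, 2]
r7 m[φ5→sprk] = [6, 8, 4]
r7 m[φ6→rain] = [6, 7, 7]
r7 m[φ7→snow] = [6, 1, 0]
r7 m[φ8→rain] = [8, 5, 5]
r7 m[ice→φ0] = [13, 12, 12]
r7 m[ice→φ1] = [14, 15, 19]
r7 m[ice→φ2] = [25, 25, 21]
r7 m[slip→φ2] = [0, 0, 0]
r7 m[sprk→φ1] = [10, 17, 6]
r7 m[sprk→φ3] = [26, 30, 26]
r7 m[sprk→φ4] = [28, 27, 24]
r7 m[sprk→φ5] = [23, 25, 22]
r7 m[cld→φ3] = [0, 0, 0]
r7 m[snow→φ2] = [6, 1, 0]
r7 m[snow→φ7] = [23, 25, 26]
r7 m[rain→φ0] = [14, 12, 12]
r7 m[rain→φ6] = [20, 20, 19]
r7 m[rain→φ8] = [18, 22, 21]
r8 m[φ0→ice] = [13, 14, 14]
r8 m[φ0→rain] = [12, 15, 14]
r8 m[φ1→ice] = [12, 11, 7]
r8 m[φ1→sprk] = [19, 16, 20]
r8 m[φ2→ice] = [1, 1, 5]
r8 m[φ2→slip] = [26, 26, 26]
r8 m[φ2→snow] = [23, 25, 26]
r8 m[φ3→sprk] = [3, 3, 0]
r8 m[φ3→cld] = [26, 29, 30]
r8 m[φ4→sprk] = [1, 6, 2]
r8 m[φ5→sprk] = [6, 8, 4]
r8 m[φ6→rain] = [6, 7, 7]
r8 m[φ7→snow] = [6, 1, 0]
r8 m[φ8→rain] = [8, 5, 5]
r8 m[ice→φ0] = [13, 12, 12]
r8 m[ice→φ1] = [14, 15, 19]
r8 m[ice→φ2] = [25, 25, 21]
r8 m[slip→φ2] = [0, 0, 0]
r8 m[sprk→φ1] = [10, 17, 6]
r8 m[sprk→φ3] = [26, 30, 26]
r8 m[sprk→φ4] = [28, 27, 24]
r8 m[sprk→φ5] = [23, 25, 22]
r8 m[cld→φ3] = [0, 0, 0]
r8 m[snow→φ2] = [6, 1, 0]
r8 m[snow→φ7] = [23, 25, 26]
r8 m[rain→φ0] = [14, 12, 12]
r8 m[rain→φ6] = [20, 20, 19]
r8 m[rain→φ8] = [18, 22, 21]
fixed point reached at round 8
b[snow] = ⊗ incoming = [29, 26, 26]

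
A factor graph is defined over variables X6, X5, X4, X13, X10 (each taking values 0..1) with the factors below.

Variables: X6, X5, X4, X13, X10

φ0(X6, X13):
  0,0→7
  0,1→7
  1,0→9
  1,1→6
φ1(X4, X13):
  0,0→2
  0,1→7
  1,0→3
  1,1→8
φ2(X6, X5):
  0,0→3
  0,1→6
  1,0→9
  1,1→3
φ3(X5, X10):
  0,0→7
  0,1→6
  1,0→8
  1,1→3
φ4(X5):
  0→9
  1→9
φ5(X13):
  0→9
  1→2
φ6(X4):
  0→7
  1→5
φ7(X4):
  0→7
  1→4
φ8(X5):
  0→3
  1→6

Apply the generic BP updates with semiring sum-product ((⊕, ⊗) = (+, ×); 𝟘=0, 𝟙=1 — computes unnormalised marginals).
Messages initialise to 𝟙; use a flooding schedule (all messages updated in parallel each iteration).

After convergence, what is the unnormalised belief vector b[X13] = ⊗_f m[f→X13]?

init: all messages = 𝟙 over 2 values
r1 m[φ0→X6] = [14, 15]
r1 m[φ0→X13] = [16, 13]
r1 m[φ1→X4] = [9, 11]
r1 m[φ1→X13] = [5, 15]
r1 m[φ2→X6] = [9, 12]
r1 m[φ2→X5] = [12, 9]
r1 m[φ3→X5] = [13, 11]
r1 m[φ3→X10] = [15, 9]
r1 m[φ4→X5] = [9, 9]
r1 m[φ5→X13] = [9, 2]
r1 m[φ6→X4] = [7, 5]
r1 m[φ7→X4] = [7, 4]
r1 m[φ8→X5] = [3, 6]
r1 m[X6→φ0] = [1, 1]
r1 m[X6→φ2] = [1, 1]
r1 m[X5→φ2] = [1, 1]
r1 m[X5→φ3] = [1, 1]
r1 m[X5→φ4] = [1, 1]
r1 m[X5→φ8] = [1, 1]
r1 m[X4→φ1] = [1, 1]
r1 m[X4→φ6] = [1, 1]
r1 m[X4→φ7] = [1, 1]
r1 m[X13→φ0] = [1, 1]
r1 m[X13→φ1] = [1, 1]
r1 m[X13→φ5] = [1, 1]
r1 m[X10→φ3] = [1, 1]
r2 m[φ0→X6] = [14, 15]
r2 m[φ0→X13] = [16, 13]
r2 m[φ1→X4] = [9, 11]
r2 m[φ1→X13] = [5, 15]
r2 m[φ2→X6] = [9, 12]
r2 m[φ2→X5] = [12, 9]
r2 m[φ3→X5] = [13, 11]
r2 m[φ3→X10] = [15, 9]
r2 m[φ4→X5] = [9, 9]
r2 m[φ5→X13] = [9, 2]
r2 m[φ6→X4] = [7, 5]
r2 m[φ7→X4] = [7, 4]
r2 m[φ8→X5] = [3, 6]
r2 m[X6→φ0] = [9, 12]
r2 m[X6→φ2] = [14, 15]
r2 m[X5→φ2] = [351, 594]
r2 m[X5→φ3] = [324, 486]
r2 m[X5→φ4] = [468, 594]
r2 m[X5→φ8] = [1404, 891]
r2 m[X4→φ1] = [49, 20]
r2 m[X4→φ6] = [63, 44]
r2 m[X4→φ7] = [63, 55]
r2 m[X13→φ0] = [45, 30]
r2 m[X13→φ1] = [144, 26]
r2 m[X13→φ5] = [80, 195]
r2 m[X10→φ3] = [1, 1]
r3 m[φ0→X6] = [525, 585]
r3 m[φ0→X13] = [171, 135]
r3 m[φ1→X4] = [470, 640]
r3 m[φ1→X13] = [158, 503]
r3 m[φ2→X6] = [4617, 4941]
r3 m[φ2→X5] = [177, 129]
r3 m[φ3→X5] = [13, 11]
r3 m[φ3→X10] = [6156, 3402]
r3 m[φ4→X5] = [9, 9]
r3 m[φ5→X13] = [9, 2]
r3 m[φ6→X4] = [7, 5]
r3 m[φ7→X4] = [7, 4]
r3 m[φ8→X5] = [3, 6]
r3 m[X6→φ0] = [9, 12]
r3 m[X6→φ2] = [14, 15]
r3 m[X5→φ2] = [351, 594]
r3 m[X5→φ3] = [324, 486]
r3 m[X5→φ4] = [468, 594]
r3 m[X5→φ8] = [1404, 891]
r3 m[X4→φ1] = [49, 20]
r3 m[X4→φ6] = [63, 44]
r3 m[X4→φ7] = [63, 55]
r3 m[X13→φ0] = [45, 30]
r3 m[X13→φ1] = [144, 26]
r3 m[X13→φ5] = [80, 195]
r3 m[X10→φ3] = [1, 1]
r4 m[φ0→X6] = [525, 585]
r4 m[φ0→X13] = [171, 135]
r4 m[φ1→X4] = [470, 640]
r4 m[φ1→X13] = [158, 503]
r4 m[φ2→X6] = [4617, 4941]
r4 m[φ2→X5] = [177, 129]
r4 m[φ3→X5] = [13, 11]
r4 m[φ3→X10] = [6156, 3402]
r4 m[φ4→X5] = [9, 9]
r4 m[φ5→X13] = [9, 2]
r4 m[φ6→X4] = [7, 5]
r4 m[φ7→X4] = [7, 4]
r4 m[φ8→X5] = [3, 6]
r4 m[X6→φ0] = [4617, 4941]
r4 m[X6→φ2] = [525, 585]
r4 m[X5→φ2] = [351, 594]
r4 m[X5→φ3] = [4779, 6966]
r4 m[X5→φ4] = [6903, 8514]
r4 m[X5→φ8] = [20709, 12771]
r4 m[X4→φ1] = [49, 20]
r4 m[X4→φ6] = [3290, 2560]
r4 m[X4→φ7] = [3290, 3200]
r4 m[X13→φ0] = [1422, 1006]
r4 m[X13→φ1] = [1539, 270]
r4 m[X13→φ5] = [27018, 67905]
r4 m[X10→φ3] = [1, 1]
r5 m[φ0→X6] = [16996, 18834]
r5 m[φ0→X13] = [76788, 61965]
r5 m[φ1→X4] = [4968, 6777]
r5 m[φ1→X13] = [158, 503]
r5 m[φ2→X6] = [4617, 4941]
r5 m[φ2→X5] = [6840, 4905]
r5 m[φ3→X5] = [13, 11]
r5 m[φ3→X10] = [89181, 49572]
r5 m[φ4→X5] = [9, 9]
r5 m[φ5→X13] = [9, 2]
r5 m[φ6→X4] = [7, 5]
r5 m[φ7→X4] = [7, 4]
r5 m[φ8→X5] = [3, 6]
r5 m[X6→φ0] = [4617, 4941]
r5 m[X6→φ2] = [525, 585]
r5 m[X5→φ2] = [351, 594]
r5 m[X5→φ3] = [4779, 6966]
r5 m[X5→φ4] = [6903, 8514]
r5 m[X5→φ8] = [20709, 12771]
r5 m[X4→φ1] = [49, 20]
r5 m[X4→φ6] = [3290, 2560]
r5 m[X4→φ7] = [3290, 3200]
r5 m[X13→φ0] = [1422, 1006]
r5 m[X13→φ1] = [1539, 270]
r5 m[X13→φ5] = [27018, 67905]
r5 m[X10→φ3] = [1, 1]
r6 m[φ0→X6] = [16996, 18834]
r6 m[φ0→X13] = [76788, 61965]
r6 m[φ1→X4] = [4968, 6777]
r6 m[φ1→X13] = [158, 503]
r6 m[φ2→X6] = [4617, 4941]
r6 m[φ2→X5] = [6840, 4905]
r6 m[φ3→X5] = [13, 11]
r6 m[φ3→X10] = [89181, 49572]
r6 m[φ4→X5] = [9, 9]
r6 m[φ5→X13] = [9, 2]
r6 m[φ6→X4] = [7, 5]
r6 m[φ7→X4] = [7, 4]
r6 m[φ8→X5] = [3, 6]
r6 m[X6→φ0] = [4617, 4941]
r6 m[X6→φ2] = [16996, 18834]
r6 m[X5→φ2] = [351, 594]
r6 m[X5→φ3] = [184680, 264870]
r6 m[X5→φ4] = [266760, 323730]
r6 m[X5→φ8] = [800280, 485595]
r6 m[X4→φ1] = [49, 20]
r6 m[X4→φ6] = [34776, 27108]
r6 m[X4→φ7] = [34776, 33885]
r6 m[X13→φ0] = [1422, 1006]
r6 m[X13→φ1] = [691092, 123930]
r6 m[X13→φ5] = [12132504, 31168395]
r6 m[X10→φ3] = [1, 1]
r7 m[φ0→X6] = [16996, 18834]
r7 m[φ0→X13] = [76788, 61965]
r7 m[φ1→X4] = [2249694, 3064716]
r7 m[φ1→X13] = [158, 503]
r7 m[φ2→X6] = [4617, 4941]
r7 m[φ2→X5] = [220494, 158478]
r7 m[φ3→X5] = [13, 11]
r7 m[φ3→X10] = [3411720, 1902690]
r7 m[φ4→X5] = [9, 9]
r7 m[φ5→X13] = [9, 2]
r7 m[φ6→X4] = [7, 5]
r7 m[φ7→X4] = [7, 4]
r7 m[φ8→X5] = [3, 6]
r7 m[X6→φ0] = [4617, 4941]
r7 m[X6→φ2] = [16996, 18834]
r7 m[X5→φ2] = [351, 594]
r7 m[X5→φ3] = [184680, 264870]
r7 m[X5→φ4] = [266760, 323730]
r7 m[X5→φ8] = [800280, 485595]
r7 m[X4→φ1] = [49, 20]
r7 m[X4→φ6] = [34776, 27108]
r7 m[X4→φ7] = [34776, 33885]
r7 m[X13→φ0] = [1422, 1006]
r7 m[X13→φ1] = [691092, 123930]
r7 m[X13→φ5] = [12132504, 31168395]
r7 m[X10→φ3] = [1, 1]
r8 m[φ0→X6] = [16996, 18834]
r8 m[φ0→X13] = [76788, 61965]
r8 m[φ1→X4] = [2249694, 3064716]
r8 m[φ1→X13] = [158, 503]
r8 m[φ2→X6] = [4617, 4941]
r8 m[φ2→X5] = [220494, 158478]
r8 m[φ3→X5] = [13, 11]
r8 m[φ3→X10] = [3411720, 1902690]
r8 m[φ4→X5] = [9, 9]
r8 m[φ5→X13] = [9, 2]
r8 m[φ6→X4] = [7, 5]
r8 m[φ7→X4] = [7, 4]
r8 m[φ8→X5] = [3, 6]
r8 m[X6→φ0] = [4617, 4941]
r8 m[X6→φ2] = [16996, 18834]
r8 m[X5→φ2] = [351, 594]
r8 m[X5→φ3] = [5953338, 8557812]
r8 m[X5→φ4] = [8599266, 10459548]
r8 m[X5→φ8] = [25797798, 15689322]
r8 m[X4→φ1] = [49, 20]
r8 m[X4→φ6] = [15747858, 12258864]
r8 m[X4→φ7] = [15747858, 15323580]
r8 m[X13→φ0] = [1422, 1006]
r8 m[X13→φ1] = [691092, 123930]
r8 m[X13→φ5] = [12132504, 31168395]
r8 m[X10→φ3] = [1, 1]
r9 m[φ0→X6] = [16996, 18834]
r9 m[φ0→X13] = [76788, 61965]
r9 m[φ1→X4] = [2249694, 3064716]
r9 m[φ1→X13] = [158, 503]
r9 m[φ2→X6] = [4617, 4941]
r9 m[φ2→X5] = [220494, 158478]
r9 m[φ3→X5] = [13, 11]
r9 m[φ3→X10] = [110135862, 61393464]
r9 m[φ4→X5] = [9, 9]
r9 m[φ5→X13] = [9, 2]
r9 m[φ6→X4] = [7, 5]
r9 m[φ7→X4] = [7, 4]
r9 m[φ8→X5] = [3, 6]
r9 m[X6→φ0] = [4617, 4941]
r9 m[X6→φ2] = [16996, 18834]
r9 m[X5→φ2] = [351, 594]
r9 m[X5→φ3] = [5953338, 8557812]
r9 m[X5→φ4] = [8599266, 10459548]
r9 m[X5→φ8] = [25797798, 15689322]
r9 m[X4→φ1] = [49, 20]
r9 m[X4→φ6] = [15747858, 12258864]
r9 m[X4→φ7] = [15747858, 15323580]
r9 m[X13→φ0] = [1422, 1006]
r9 m[X13→φ1] = [691092, 123930]
r9 m[X13→φ5] = [12132504, 31168395]
r9 m[X10→φ3] = [1, 1]
r10 m[φ0→X6] = [16996, 18834]
r10 m[φ0→X13] = [76788, 61965]
r10 m[φ1→X4] = [2249694, 3064716]
r10 m[φ1→X13] = [158, 503]
r10 m[φ2→X6] = [4617, 4941]
r10 m[φ2→X5] = [220494, 158478]
r10 m[φ3→X5] = [13, 11]
r10 m[φ3→X10] = [110135862, 61393464]
r10 m[φ4→X5] = [9, 9]
r10 m[φ5→X13] = [9, 2]
r10 m[φ6→X4] = [7, 5]
r10 m[φ7→X4] = [7, 4]
r10 m[φ8→X5] = [3, 6]
r10 m[X6→φ0] = [4617, 4941]
r10 m[X6→φ2] = [16996, 18834]
r10 m[X5→φ2] = [351, 594]
r10 m[X5→φ3] = [5953338, 8557812]
r10 m[X5→φ4] = [8599266, 10459548]
r10 m[X5→φ8] = [25797798, 15689322]
r10 m[X4→φ1] = [49, 20]
r10 m[X4→φ6] = [15747858, 12258864]
r10 m[X4→φ7] = [15747858, 15323580]
r10 m[X13→φ0] = [1422, 1006]
r10 m[X13→φ1] = [691092, 123930]
r10 m[X13→φ5] = [12132504, 31168395]
r10 m[X10→φ3] = [1, 1]
fixed point reached at round 10
b[X13] = ⊗ incoming = [109192536, 62336790]

b[X13] = [109192536, 62336790]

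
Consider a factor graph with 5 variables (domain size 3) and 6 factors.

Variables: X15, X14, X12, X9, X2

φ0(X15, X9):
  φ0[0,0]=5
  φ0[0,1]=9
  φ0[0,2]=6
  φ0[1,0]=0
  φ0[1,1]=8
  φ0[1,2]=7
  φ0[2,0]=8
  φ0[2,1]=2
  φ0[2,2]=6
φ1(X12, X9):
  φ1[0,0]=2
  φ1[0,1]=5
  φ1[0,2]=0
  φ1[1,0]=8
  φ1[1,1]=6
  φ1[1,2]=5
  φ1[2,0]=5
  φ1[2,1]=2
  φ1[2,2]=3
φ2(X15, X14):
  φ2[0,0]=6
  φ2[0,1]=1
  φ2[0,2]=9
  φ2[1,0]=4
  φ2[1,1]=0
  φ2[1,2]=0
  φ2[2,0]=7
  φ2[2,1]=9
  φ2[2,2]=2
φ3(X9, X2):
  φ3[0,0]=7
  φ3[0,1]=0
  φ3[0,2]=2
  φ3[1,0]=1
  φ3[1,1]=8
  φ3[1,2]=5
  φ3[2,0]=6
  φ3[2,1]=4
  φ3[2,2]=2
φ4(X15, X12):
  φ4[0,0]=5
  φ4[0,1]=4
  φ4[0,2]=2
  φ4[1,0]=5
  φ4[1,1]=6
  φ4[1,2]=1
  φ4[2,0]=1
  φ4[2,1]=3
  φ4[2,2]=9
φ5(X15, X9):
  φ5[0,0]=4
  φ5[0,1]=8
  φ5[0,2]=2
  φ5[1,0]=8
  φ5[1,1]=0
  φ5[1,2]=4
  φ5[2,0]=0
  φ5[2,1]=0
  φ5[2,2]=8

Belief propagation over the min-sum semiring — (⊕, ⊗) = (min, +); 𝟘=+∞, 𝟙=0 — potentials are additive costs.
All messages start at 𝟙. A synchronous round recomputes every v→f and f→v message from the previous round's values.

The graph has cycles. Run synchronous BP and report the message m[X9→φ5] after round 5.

init: all messages = 𝟙 over 3 values
r1 m[φ0→X15] = [5, 0, 2]
r1 m[φ0→X9] = [0, 2, 6]
r1 m[φ1→X12] = [0, 5, 2]
r1 m[φ1→X9] = [2, 2, 0]
r1 m[φ2→X15] = [1, 0, 2]
r1 m[φ2→X14] = [4, 0, 0]
r1 m[φ3→X9] = [0, 1, 2]
r1 m[φ3→X2] = [1, 0, 2]
r1 m[φ4→X15] = [2, 1, 1]
r1 m[φ4→X12] = [1, 3, 1]
r1 m[φ5→X15] = [2, 0, 0]
r1 m[φ5→X9] = [0, 0, 2]
r1 m[X15→φ0] = [0, 0, 0]
r1 m[X15→φ2] = [0, 0, 0]
r1 m[X15→φ4] = [0, 0, 0]
r1 m[X15→φ5] = [0, 0, 0]
r1 m[X14→φ2] = [0, 0, 0]
r1 m[X12→φ1] = [0, 0, 0]
r1 m[X12→φ4] = [0, 0, 0]
r1 m[X9→φ0] = [0, 0, 0]
r1 m[X9→φ1] = [0, 0, 0]
r1 m[X9→φ3] = [0, 0, 0]
r1 m[X9→φ5] = [0, 0, 0]
r1 m[X2→φ3] = [0, 0, 0]
r2 m[φ0→X15] = [5, 0, 2]
r2 m[φ0→X9] = [0, 2, 6]
r2 m[φ1→X12] = [0, 5, 2]
r2 m[φ1→X9] = [2, 2, 0]
r2 m[φ2→X15] = [1, 0, 2]
r2 m[φ2→X14] = [4, 0, 0]
r2 m[φ3→X9] = [0, 1, 2]
r2 m[φ3→X2] = [1, 0, 2]
r2 m[φ4→X15] = [2, 1, 1]
r2 m[φ4→X12] = [1, 3, 1]
r2 m[φ5→X15] = [2, 0, 0]
r2 m[φ5→X9] = [0, 0, 2]
r2 m[X15→φ0] = [5, 1, 3]
r2 m[X15→φ2] = [9, 1, 3]
r2 m[X15→φ4] = [8, 0, 4]
r2 m[X15→φ5] = [8, 1, 5]
r2 m[X14→φ2] = [0, 0, 0]
r2 m[X12→φ1] = [1, 3, 1]
r2 m[X12→φ4] = [0, 5, 2]
r2 m[X9→φ0] = [2, 3, 4]
r2 m[X9→φ1] = [0, 3, 10]
r2 m[X9→φ3] = [2, 4, 8]
r2 m[X9→φ5] = [2, 5, 8]
r2 m[X2→φ3] = [0, 0, 0]
r3 m[φ0→X15] = [7, 2, 5]
r3 m[φ0→X9] = [1, 5, 8]
r3 m[φ1→X12] = [2, 8, 5]
r3 m[φ1→X9] = [3, 3, 1]
r3 m[φ2→X15] = [1, 0, 2]
r3 m[φ2→X14] = [5, 1, 1]
r3 m[φ3→X9] = [0, 1, 2]
r3 m[φ3→X2] = [5, 2, 4]
r3 m[φ4→X15] = [4, 3, 1]
r3 m[φ4→X12] = [5, 6, 1]
r3 m[φ5→X15] = [6, 5, 2]
r3 m[φ5→X9] = [5, 1, 5]
r3 m[X15→φ0] = [5, 1, 3]
r3 m[X15→φ2] = [9, 1, 3]
r3 m[X15→φ4] = [8, 0, 4]
r3 m[X15→φ5] = [8, 1, 5]
r3 m[X14→φ2] = [0, 0, 0]
r3 m[X12→φ1] = [1, 3, 1]
r3 m[X12→φ4] = [0, 5, 2]
r3 m[X9→φ0] = [2, 3, 4]
r3 m[X9→φ1] = [0, 3, 10]
r3 m[X9→φ3] = [2, 4, 8]
r3 m[X9→φ5] = [2, 5, 8]
r3 m[X2→φ3] = [0, 0, 0]
r4 m[φ0→X15] = [7, 2, 5]
r4 m[φ0→X9] = [1, 5, 8]
r4 m[φ1→X12] = [2, 8, 5]
r4 m[φ1→X9] = [3, 3, 1]
r4 m[φ2→X15] = [1, 0, 2]
r4 m[φ2→X14] = [5, 1, 1]
r4 m[φ3→X9] = [0, 1, 2]
r4 m[φ3→X2] = [5, 2, 4]
r4 m[φ4→X15] = [4, 3, 1]
r4 m[φ4→X12] = [5, 6, 1]
r4 m[φ5→X15] = [6, 5, 2]
r4 m[φ5→X9] = [5, 1, 5]
r4 m[X15→φ0] = [11, 8, 5]
r4 m[X15→φ2] = [17, 10, 8]
r4 m[X15→φ4] = [14, 7, 9]
r4 m[X15→φ5] = [12, 5, 8]
r4 m[X14→φ2] = [0, 0, 0]
r4 m[X12→φ1] = [5, 6, 1]
r4 m[X12→φ4] = [2, 8, 5]
r4 m[X9→φ0] = [8, 5, 8]
r4 m[X9→φ1] = [6, 7, 15]
r4 m[X9→φ3] = [9, 9, 14]
r4 m[X9→φ5] = [4, 9, 11]
r4 m[X2→φ3] = [0, 0, 0]
r5 m[φ0→X15] = [13, 8, 7]
r5 m[φ0→X9] = [8, 7, 11]
r5 m[φ1→X12] = [8, 13, 9]
r5 m[φ1→X9] = [6, 3, 4]
r5 m[φ2→X15] = [1, 0, 2]
r5 m[φ2→X14] = [14, 10, 10]
r5 m[φ3→X9] = [0, 1, 2]
r5 m[φ3→X2] = [10, 9, 11]
r5 m[φ4→X15] = [7, 6, 3]
r5 m[φ4→X12] = [10, 12, 8]
r5 m[φ5→X15] = [8, 9, 4]
r5 m[φ5→X9] = [8, 5, 9]
r5 m[X15→φ0] = [11, 8, 5]
r5 m[X15→φ2] = [17, 10, 8]
r5 m[X15→φ4] = [14, 7, 9]
r5 m[X15→φ5] = [12, 5, 8]
r5 m[X14→φ2] = [0, 0, 0]
r5 m[X12→φ1] = [5, 6, 1]
r5 m[X12→φ4] = [2, 8, 5]
r5 m[X9→φ0] = [8, 5, 8]
r5 m[X9→φ1] = [6, 7, 15]
r5 m[X9→φ3] = [9, 9, 14]
r5 m[X9→φ5] = [4, 9, 11]
r5 m[X2→φ3] = [0, 0, 0]

message @ round 5 = [4, 9, 11]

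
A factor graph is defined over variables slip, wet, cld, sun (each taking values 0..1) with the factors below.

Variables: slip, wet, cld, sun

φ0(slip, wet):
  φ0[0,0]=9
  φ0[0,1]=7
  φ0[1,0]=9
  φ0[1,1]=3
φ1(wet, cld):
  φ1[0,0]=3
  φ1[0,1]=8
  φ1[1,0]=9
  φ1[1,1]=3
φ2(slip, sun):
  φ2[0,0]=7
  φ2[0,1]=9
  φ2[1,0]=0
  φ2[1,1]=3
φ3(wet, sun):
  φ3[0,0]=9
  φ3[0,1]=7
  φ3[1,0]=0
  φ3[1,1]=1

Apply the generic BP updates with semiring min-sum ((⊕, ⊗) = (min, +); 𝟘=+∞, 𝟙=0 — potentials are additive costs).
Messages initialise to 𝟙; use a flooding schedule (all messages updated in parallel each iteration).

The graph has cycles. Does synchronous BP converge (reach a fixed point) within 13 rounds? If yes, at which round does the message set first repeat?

NOT CONVERGED within 13 rounds

init: all messages = 𝟙 over 2 values
r1 m[φ0→slip] = [7, 3]
r1 m[φ0→wet] = [9, 3]
r1 m[φ1→wet] = [3, 3]
r1 m[φ1→cld] = [3, 3]
r1 m[φ2→slip] = [7, 0]
r1 m[φ2→sun] = [0, 3]
r1 m[φ3→wet] = [7, 0]
r1 m[φ3→sun] = [0, 1]
r1 m[slip→φ0] = [0, 0]
r1 m[slip→φ2] = [0, 0]
r1 m[wet→φ0] = [0, 0]
r1 m[wet→φ1] = [0, 0]
r1 m[wet→φ3] = [0, 0]
r1 m[cld→φ1] = [0, 0]
r1 m[sun→φ2] = [0, 0]
r1 m[sun→φ3] = [0, 0]
r2 m[φ0→slip] = [7, 3]
r2 m[φ0→wet] = [9, 3]
r2 m[φ1→wet] = [3, 3]
r2 m[φ1→cld] = [3, 3]
r2 m[φ2→slip] = [7, 0]
r2 m[φ2→sun] = [0, 3]
r2 m[φ3→wet] = [7, 0]
r2 m[φ3→sun] = [0, 1]
r2 m[slip→φ0] = [7, 0]
r2 m[slip→φ2] = [7, 3]
r2 m[wet→φ0] = [10, 3]
r2 m[wet→φ1] = [16, 3]
r2 m[wet→φ3] = [12, 6]
r2 m[cld→φ1] = [0, 0]
r2 m[sun→φ2] = [0, 1]
r2 m[sun→φ3] = [0, 3]
r3 m[φ0→slip] = [10, 6]
r3 m[φ0→wet] = [9, 3]
r3 m[φ1→wet] = [3, 3]
r3 m[φ1→cld] = [12, 6]
r3 m[φ2→slip] = [7, 0]
r3 m[φ2→sun] = [3, 6]
r3 m[φ3→wet] = [9, 0]
r3 m[φ3→sun] = [6, 7]
r3 m[slip→φ0] = [7, 0]
r3 m[slip→φ2] = [7, 3]
r3 m[wet→φ0] = [10, 3]
r3 m[wet→φ1] = [16, 3]
r3 m[wet→φ3] = [12, 6]
r3 m[cld→φ1] = [0, 0]
r3 m[sun→φ2] = [0, 1]
r3 m[sun→φ3] = [0, 3]
r4 m[φ0→slip] = [10, 6]
r4 m[φ0→wet] = [9, 3]
r4 m[φ1→wet] = [3, 3]
r4 m[φ1→cld] = [12, 6]
r4 m[φ2→slip] = [7, 0]
r4 m[φ2→sun] = [3, 6]
r4 m[φ3→wet] = [9, 0]
r4 m[φ3→sun] = [6, 7]
r4 m[slip→φ0] = [7, 0]
r4 m[slip→φ2] = [10, 6]
r4 m[wet→φ0] = [12, 3]
r4 m[wet→φ1] = [18, 3]
r4 m[wet→φ3] = [12, 6]
r4 m[cld→φ1] = [0, 0]
r4 m[sun→φ2] = [6, 7]
r4 m[sun→φ3] = [3, 6]
r5 m[φ0→slip] = [10, 6]
r5 m[φ0→wet] = [9, 3]
r5 m[φ1→wet] = [3, 3]
r5 m[φ1→cld] = [12, 6]
r5 m[φ2→slip] = [13, 6]
r5 m[φ2→sun] = [6, 9]
r5 m[φ3→wet] = [12, 3]
r5 m[φ3→sun] = [6, 7]
r5 m[slip→φ0] = [7, 0]
r5 m[slip→φ2] = [10, 6]
r5 m[wet→φ0] = [12, 3]
r5 m[wet→φ1] = [18, 3]
r5 m[wet→φ3] = [12, 6]
r5 m[cld→φ1] = [0, 0]
r5 m[sun→φ2] = [6, 7]
r5 m[sun→φ3] = [3, 6]
r6 m[φ0→slip] = [10, 6]
r6 m[φ0→wet] = [9, 3]
r6 m[φ1→wet] = [3, 3]
r6 m[φ1→cld] = [12, 6]
r6 m[φ2→slip] = [13, 6]
r6 m[φ2→sun] = [6, 9]
r6 m[φ3→wet] = [12, 3]
r6 m[φ3→sun] = [6, 7]
r6 m[slip→φ0] = [13, 6]
r6 m[slip→φ2] = [10, 6]
r6 m[wet→φ0] = [15, 6]
r6 m[wet→φ1] = [21, 6]
r6 m[wet→φ3] = [12, 6]
r6 m[cld→φ1] = [0, 0]
r6 m[sun→φ2] = [6, 7]
r6 m[sun→φ3] = [6, 9]
r7 m[φ0→slip] = [13, 9]
r7 m[φ0→wet] = [15, 9]
r7 m[φ1→wet] = [3, 3]
r7 m[φ1→cld] = [15, 9]
r7 m[φ2→slip] = [13, 6]
r7 m[φ2→sun] = [6, 9]
r7 m[φ3→wet] = [15, 6]
r7 m[φ3→sun] = [6, 7]
r7 m[slip→φ0] = [13, 6]
r7 m[slip→φ2] = [10, 6]
r7 m[wet→φ0] = [15, 6]
r7 m[wet→φ1] = [21, 6]
r7 m[wet→φ3] = [12, 6]
r7 m[cld→φ1] = [0, 0]
r7 m[sun→φ2] = [6, 7]
r7 m[sun→φ3] = [6, 9]
r8 m[φ0→slip] = [13, 9]
r8 m[φ0→wet] = [15, 9]
r8 m[φ1→wet] = [3, 3]
r8 m[φ1→cld] = [15, 9]
r8 m[φ2→slip] = [13, 6]
r8 m[φ2→sun] = [6, 9]
r8 m[φ3→wet] = [15, 6]
r8 m[φ3→sun] = [6, 7]
r8 m[slip→φ0] = [13, 6]
r8 m[slip→φ2] = [13, 9]
r8 m[wet→φ0] = [18, 9]
r8 m[wet→φ1] = [30, 15]
r8 m[wet→φ3] = [18, 12]
r8 m[cld→φ1] = [0, 0]
r8 m[sun→φ2] = [6, 7]
r8 m[sun→φ3] = [6, 9]
r9 m[φ0→slip] = [16, 12]
r9 m[φ0→wet] = [15, 9]
r9 m[φ1→wet] = [3, 3]
r9 m[φ1→cld] = [24, 18]
r9 m[φ2→slip] = [13, 6]
r9 m[φ2→sun] = [9, 12]
r9 m[φ3→wet] = [15, 6]
r9 m[φ3→sun] = [12, 13]
r9 m[slip→φ0] = [13, 6]
r9 m[slip→φ2] = [13, 9]
r9 m[wet→φ0] = [18, 9]
r9 m[wet→φ1] = [30, 15]
r9 m[wet→φ3] = [18, 12]
r9 m[cld→φ1] = [0, 0]
r9 m[sun→φ2] = [6, 7]
r9 m[sun→φ3] = [6, 9]
r10 m[φ0→slip] = [16, 12]
r10 m[φ0→wet] = [15, 9]
r10 m[φ1→wet] = [3, 3]
r10 m[φ1→cld] = [24, 18]
r10 m[φ2→slip] = [13, 6]
r10 m[φ2→sun] = [9, 12]
r10 m[φ3→wet] = [15, 6]
r10 m[φ3→sun] = [12, 13]
r10 m[slip→φ0] = [13, 6]
r10 m[slip→φ2] = [16, 12]
r10 m[wet→φ0] = [18, 9]
r10 m[wet→φ1] = [30, 15]
r10 m[wet→φ3] = [18, 12]
r10 m[cld→φ1] = [0, 0]
r10 m[sun→φ2] = [12, 13]
r10 m[sun→φ3] = [9, 12]
r11 m[φ0→slip] = [16, 12]
r11 m[φ0→wet] = [15, 9]
r11 m[φ1→wet] = [3, 3]
r11 m[φ1→cld] = [24, 18]
r11 m[φ2→slip] = [19, 12]
r11 m[φ2→sun] = [12, 15]
r11 m[φ3→wet] = [18, 9]
r11 m[φ3→sun] = [12, 13]
r11 m[slip→φ0] = [13, 6]
r11 m[slip→φ2] = [16, 12]
r11 m[wet→φ0] = [18, 9]
r11 m[wet→φ1] = [30, 15]
r11 m[wet→φ3] = [18, 12]
r11 m[cld→φ1] = [0, 0]
r11 m[sun→φ2] = [12, 13]
r11 m[sun→φ3] = [9, 12]
r12 m[φ0→slip] = [16, 12]
r12 m[φ0→wet] = [15, 9]
r12 m[φ1→wet] = [3, 3]
r12 m[φ1→cld] = [24, 18]
r12 m[φ2→slip] = [19, 12]
r12 m[φ2→sun] = [12, 15]
r12 m[φ3→wet] = [18, 9]
r12 m[φ3→sun] = [12, 13]
r12 m[slip→φ0] = [19, 12]
r12 m[slip→φ2] = [16, 12]
r12 m[wet→φ0] = [21, 12]
r12 m[wet→φ1] = [33, 18]
r12 m[wet→φ3] = [18, 12]
r12 m[cld→φ1] = [0, 0]
r12 m[sun→φ2] = [12, 13]
r12 m[sun→φ3] = [12, 15]
r13 m[φ0→slip] = [19, 15]
r13 m[φ0→wet] = [21, 15]
r13 m[φ1→wet] = [3, 3]
r13 m[φ1→cld] = [27, 21]
r13 m[φ2→slip] = [19, 12]
r13 m[φ2→sun] = [12, 15]
r13 m[φ3→wet] = [21, 12]
r13 m[φ3→sun] = [12, 13]
r13 m[slip→φ0] = [19, 12]
r13 m[slip→φ2] = [16, 12]
r13 m[wet→φ0] = [21, 12]
r13 m[wet→φ1] = [33, 18]
r13 m[wet→φ3] = [18, 12]
r13 m[cld→φ1] = [0, 0]
r13 m[sun→φ2] = [12, 13]
r13 m[sun→φ3] = [12, 15]
no fixed point within 13 rounds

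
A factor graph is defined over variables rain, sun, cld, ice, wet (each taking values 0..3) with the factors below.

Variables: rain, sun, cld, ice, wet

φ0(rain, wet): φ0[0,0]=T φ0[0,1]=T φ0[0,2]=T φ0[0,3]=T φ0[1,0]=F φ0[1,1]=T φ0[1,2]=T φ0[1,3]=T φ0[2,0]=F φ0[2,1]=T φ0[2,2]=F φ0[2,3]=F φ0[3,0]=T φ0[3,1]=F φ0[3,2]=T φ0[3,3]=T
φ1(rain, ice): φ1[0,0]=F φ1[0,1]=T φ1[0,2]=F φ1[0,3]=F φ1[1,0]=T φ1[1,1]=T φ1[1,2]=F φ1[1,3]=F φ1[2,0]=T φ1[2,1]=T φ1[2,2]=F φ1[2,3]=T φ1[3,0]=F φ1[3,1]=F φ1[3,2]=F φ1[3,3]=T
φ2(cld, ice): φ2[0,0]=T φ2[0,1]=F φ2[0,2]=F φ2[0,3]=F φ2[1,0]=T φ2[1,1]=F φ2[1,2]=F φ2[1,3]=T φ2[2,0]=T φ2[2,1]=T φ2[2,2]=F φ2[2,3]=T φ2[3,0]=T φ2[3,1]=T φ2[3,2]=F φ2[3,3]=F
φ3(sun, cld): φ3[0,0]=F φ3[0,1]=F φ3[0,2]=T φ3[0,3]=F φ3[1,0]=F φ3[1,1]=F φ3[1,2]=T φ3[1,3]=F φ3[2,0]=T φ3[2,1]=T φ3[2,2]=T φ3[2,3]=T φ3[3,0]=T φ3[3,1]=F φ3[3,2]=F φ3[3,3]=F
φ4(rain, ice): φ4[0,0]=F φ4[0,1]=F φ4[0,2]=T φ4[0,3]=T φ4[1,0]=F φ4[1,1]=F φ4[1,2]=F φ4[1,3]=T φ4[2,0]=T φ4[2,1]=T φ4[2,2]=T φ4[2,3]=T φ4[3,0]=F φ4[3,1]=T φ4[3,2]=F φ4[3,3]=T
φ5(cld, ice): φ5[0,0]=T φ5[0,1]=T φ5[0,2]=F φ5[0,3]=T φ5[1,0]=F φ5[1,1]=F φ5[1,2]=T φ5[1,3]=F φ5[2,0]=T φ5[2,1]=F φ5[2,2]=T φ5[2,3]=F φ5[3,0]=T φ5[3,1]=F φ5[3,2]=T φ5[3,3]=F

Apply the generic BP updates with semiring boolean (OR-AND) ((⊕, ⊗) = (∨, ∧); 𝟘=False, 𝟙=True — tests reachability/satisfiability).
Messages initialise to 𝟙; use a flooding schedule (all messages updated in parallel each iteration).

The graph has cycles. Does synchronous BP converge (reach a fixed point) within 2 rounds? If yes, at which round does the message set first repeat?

init: all messages = 𝟙 over 4 values
r1 m[φ0→rain] = [T, T, T, T]
r1 m[φ0→wet] = [T, T, T, T]
r1 m[φ1→rain] = [T, T, T, T]
r1 m[φ1→ice] = [T, T, F, T]
r1 m[φ2→cld] = [T, T, T, T]
r1 m[φ2→ice] = [T, T, F, T]
r1 m[φ3→sun] = [T, T, T, T]
r1 m[φ3→cld] = [T, T, T, T]
r1 m[φ4→rain] = [T, T, T, T]
r1 m[φ4→ice] = [T, T, T, T]
r1 m[φ5→cld] = [T, T, T, T]
r1 m[φ5→ice] = [T, T, T, T]
r1 m[rain→φ0] = [T, T, T, T]
r1 m[rain→φ1] = [T, T, T, T]
r1 m[rain→φ4] = [T, T, T, T]
r1 m[sun→φ3] = [T, T, T, T]
r1 m[cld→φ2] = [T, T, T, T]
r1 m[cld→φ3] = [T, T, T, T]
r1 m[cld→φ5] = [T, T, T, T]
r1 m[ice→φ1] = [T, T, T, T]
r1 m[ice→φ2] = [T, T, T, T]
r1 m[ice→φ4] = [T, T, T, T]
r1 m[ice→φ5] = [T, T, T, T]
r1 m[wet→φ0] = [T, T, T, T]
r2 m[φ0→rain] = [T, T, T, T]
r2 m[φ0→wet] = [T, T, T, T]
r2 m[φ1→rain] = [T, T, T, T]
r2 m[φ1→ice] = [T, T, F, T]
r2 m[φ2→cld] = [T, T, T, T]
r2 m[φ2→ice] = [T, T, F, T]
r2 m[φ3→sun] = [T, T, T, T]
r2 m[φ3→cld] = [T, T, T, T]
r2 m[φ4→rain] = [T, T, T, T]
r2 m[φ4→ice] = [T, T, T, T]
r2 m[φ5→cld] = [T, T, T, T]
r2 m[φ5→ice] = [T, T, T, T]
r2 m[rain→φ0] = [T, T, T, T]
r2 m[rain→φ1] = [T, T, T, T]
r2 m[rain→φ4] = [T, T, T, T]
r2 m[sun→φ3] = [T, T, T, T]
r2 m[cld→φ2] = [T, T, T, T]
r2 m[cld→φ3] = [T, T, T, T]
r2 m[cld→φ5] = [T, T, T, T]
r2 m[ice→φ1] = [T, T, F, T]
r2 m[ice→φ2] = [T, T, F, T]
r2 m[ice→φ4] = [T, T, F, T]
r2 m[ice→φ5] = [T, T, F, T]
r2 m[wet→φ0] = [T, T, T, T]
no fixed point within 2 rounds

NOT CONVERGED within 2 rounds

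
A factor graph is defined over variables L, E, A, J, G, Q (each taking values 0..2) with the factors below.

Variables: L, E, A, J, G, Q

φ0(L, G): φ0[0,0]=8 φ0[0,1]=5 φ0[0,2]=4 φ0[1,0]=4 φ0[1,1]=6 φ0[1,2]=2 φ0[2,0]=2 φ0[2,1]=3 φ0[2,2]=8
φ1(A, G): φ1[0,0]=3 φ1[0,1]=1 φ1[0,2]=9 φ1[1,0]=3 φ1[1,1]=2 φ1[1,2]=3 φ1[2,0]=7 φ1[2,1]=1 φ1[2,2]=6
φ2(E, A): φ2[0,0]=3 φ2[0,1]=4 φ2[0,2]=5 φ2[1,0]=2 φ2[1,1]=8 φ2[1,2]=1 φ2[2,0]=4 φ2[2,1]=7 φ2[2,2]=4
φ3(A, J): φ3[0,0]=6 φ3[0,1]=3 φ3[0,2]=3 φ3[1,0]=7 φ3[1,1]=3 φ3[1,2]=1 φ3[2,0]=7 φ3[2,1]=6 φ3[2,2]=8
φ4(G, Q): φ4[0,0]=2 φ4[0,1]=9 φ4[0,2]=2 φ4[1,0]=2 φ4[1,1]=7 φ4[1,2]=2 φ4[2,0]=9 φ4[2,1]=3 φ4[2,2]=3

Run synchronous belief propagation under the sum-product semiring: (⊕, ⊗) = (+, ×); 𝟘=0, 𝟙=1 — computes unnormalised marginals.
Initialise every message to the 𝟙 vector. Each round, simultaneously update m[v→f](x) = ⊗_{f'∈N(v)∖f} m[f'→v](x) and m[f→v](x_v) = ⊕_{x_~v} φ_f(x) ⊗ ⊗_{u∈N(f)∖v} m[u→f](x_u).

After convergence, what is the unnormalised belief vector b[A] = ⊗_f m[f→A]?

b[A] = [279720, 310156, 564480]

init: all messages = 𝟙 over 3 values
r1 m[φ0→L] = [17, 12, 13]
r1 m[φ0→G] = [14, 14, 14]
r1 m[φ1→A] = [13, 8, 14]
r1 m[φ1→G] = [13, 4, 18]
r1 m[φ2→E] = [12, 11, 15]
r1 m[φ2→A] = [9, 19, 10]
r1 m[φ3→A] = [12, 11, 21]
r1 m[φ3→J] = [20, 12, 12]
r1 m[φ4→G] = [13, 11, 15]
r1 m[φ4→Q] = [13, 19, 7]
r1 m[L→φ0] = [1, 1, 1]
r1 m[E→φ2] = [1, 1, 1]
r1 m[A→φ1] = [1, 1, 1]
r1 m[A→φ2] = [1, 1, 1]
r1 m[A→φ3] = [1, 1, 1]
r1 m[J→φ3] = [1, 1, 1]
r1 m[G→φ0] = [1, 1, 1]
r1 m[G→φ1] = [1, 1, 1]
r1 m[G→φ4] = [1, 1, 1]
r1 m[Q→φ4] = [1, 1, 1]
r2 m[φ0→L] = [17, 12, 13]
r2 m[φ0→G] = [14, 14, 14]
r2 m[φ1→A] = [13, 8, 14]
r2 m[φ1→G] = [13, 4, 18]
r2 m[φ2→E] = [12, 11, 15]
r2 m[φ2→A] = [9, 19, 10]
r2 m[φ3→A] = [12, 11, 21]
r2 m[φ3→J] = [20, 12, 12]
r2 m[φ4→G] = [13, 11, 15]
r2 m[φ4→Q] = [13, 19, 7]
r2 m[L→φ0] = [1, 1, 1]
r2 m[E→φ2] = [1, 1, 1]
r2 m[A→φ1] = [108, 209, 210]
r2 m[A→φ2] = [156, 88, 294]
r2 m[A→φ3] = [117, 152, 140]
r2 m[J→φ3] = [1, 1, 1]
r2 m[G→φ0] = [169, 44, 270]
r2 m[G→φ1] = [182, 154, 210]
r2 m[G→φ4] = [182, 56, 252]
r2 m[Q→φ4] = [1, 1, 1]
r3 m[φ0→L] = [2652, 1480, 2630]
r3 m[φ0→G] = [14, 14, 14]
r3 m[φ1→A] = [2590, 1484, 2688]
r3 m[φ1→G] = [2421, 736, 2859]
r3 m[φ2→E] = [2290, 1310, 2416]
r3 m[φ2→A] = [9, 19, 10]
r3 m[φ3→A] = [12, 11, 21]
r3 m[φ3→J] = [2746, 1647, 1623]
r3 m[φ4→G] = [13, 11, 15]
r3 m[φ4→Q] = [2744, 2786, 1232]
r3 m[L→φ0] = [1, 1, 1]
r3 m[E→φ2] = [1, 1, 1]
r3 m[A→φ1] = [108, 209, 210]
r3 m[A→φ2] = [156, 88, 294]
r3 m[A→φ3] = [117, 152, 140]
r3 m[J→φ3] = [1, 1, 1]
r3 m[G→φ0] = [169, 44, 270]
r3 m[G→φ1] = [182, 154, 210]
r3 m[G→φ4] = [182, 56, 252]
r3 m[Q→φ4] = [1, 1, 1]
r4 m[φ0→L] = [2652, 1480, 2630]
r4 m[φ0→G] = [14, 14, 14]
r4 m[φ1→A] = [2590, 1484, 2688]
r4 m[φ1→G] = [2421, 736, 2859]
r4 m[φ2→E] = [2290, 1310, 2416]
r4 m[φ2→A] = [9, 19, 10]
r4 m[φ3→A] = [12, 11, 21]
r4 m[φ3→J] = [2746, 1647, 1623]
r4 m[φ4→G] = [13, 11, 15]
r4 m[φ4→Q] = [2744, 2786, 1232]
r4 m[L→φ0] = [1, 1, 1]
r4 m[E→φ2] = [1, 1, 1]
r4 m[A→φ1] = [108, 209, 210]
r4 m[A→φ2] = [31080, 16324, 56448]
r4 m[A→φ3] = [23310, 28196, 26880]
r4 m[J→φ3] = [1, 1, 1]
r4 m[G→φ0] = [31473, 8096, 42885]
r4 m[G→φ1] = [182, 154, 210]
r4 m[G→φ4] = [33894, 10304, 40026]
r4 m[Q→φ4] = [1, 1, 1]
r5 m[φ0→L] = [463804, 260238, 430314]
r5 m[φ0→G] = [14, 14, 14]
r5 m[φ1→A] = [2590, 1484, 2688]
r5 m[φ1→G] = [2421, 736, 2859]
r5 m[φ2→E] = [440776, 249200, 464380]
r5 m[φ2→A] = [9, 19, 10]
r5 m[φ3→A] = [12, 11, 21]
r5 m[φ3→J] = [525392, 315798, 313166]
r5 m[φ4→G] = [13, 11, 15]
r5 m[φ4→Q] = [448630, 497252, 208474]
r5 m[L→φ0] = [1, 1, 1]
r5 m[E→φ2] = [1, 1, 1]
r5 m[A→φ1] = [108, 209, 210]
r5 m[A→φ2] = [31080, 16324, 56448]
r5 m[A→φ3] = [23310, 28196, 26880]
r5 m[J→φ3] = [1, 1, 1]
r5 m[G→φ0] = [31473, 8096, 42885]
r5 m[G→φ1] = [182, 154, 210]
r5 m[G→φ4] = [33894, 10304, 40026]
r5 m[Q→φ4] = [1, 1, 1]
r6 m[φ0→L] = [463804, 260238, 430314]
r6 m[φ0→G] = [14, 14, 14]
r6 m[φ1→A] = [2590, 1484, 2688]
r6 m[φ1→G] = [2421, 736, 2859]
r6 m[φ2→E] = [440776, 249200, 464380]
r6 m[φ2→A] = [9, 19, 10]
r6 m[φ3→A] = [12, 11, 21]
r6 m[φ3→J] = [525392, 315798, 313166]
r6 m[φ4→G] = [13, 11, 15]
r6 m[φ4→Q] = [448630, 497252, 208474]
r6 m[L→φ0] = [1, 1, 1]
r6 m[E→φ2] = [1, 1, 1]
r6 m[A→φ1] = [108, 209, 210]
r6 m[A→φ2] = [31080, 16324, 56448]
r6 m[A→φ3] = [23310, 28196, 26880]
r6 m[J→φ3] = [1, 1, 1]
r6 m[G→φ0] = [31473, 8096, 42885]
r6 m[G→φ1] = [182, 154, 210]
r6 m[G→φ4] = [33894, 10304, 40026]
r6 m[Q→φ4] = [1, 1, 1]
fixed point reached at round 6
b[A] = ⊗ incoming = [279720, 310156, 564480]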